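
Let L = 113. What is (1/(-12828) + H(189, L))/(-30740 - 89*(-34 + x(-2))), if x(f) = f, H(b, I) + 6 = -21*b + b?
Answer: 48566809/353231808 ≈ 0.13749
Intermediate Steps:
H(b, I) = -6 - 20*b (H(b, I) = -6 + (-21*b + b) = -6 - 20*b)
(1/(-12828) + H(189, L))/(-30740 - 89*(-34 + x(-2))) = (1/(-12828) + (-6 - 20*189))/(-30740 - 89*(-34 - 2)) = (-1/12828 + (-6 - 3780))/(-30740 - 89*(-36)) = (-1/12828 - 3786)/(-30740 + 3204) = -48566809/12828/(-27536) = -48566809/12828*(-1/27536) = 48566809/353231808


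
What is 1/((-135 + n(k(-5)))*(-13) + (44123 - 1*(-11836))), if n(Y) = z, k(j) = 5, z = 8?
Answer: 1/57610 ≈ 1.7358e-5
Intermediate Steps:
n(Y) = 8
1/((-135 + n(k(-5)))*(-13) + (44123 - 1*(-11836))) = 1/((-135 + 8)*(-13) + (44123 - 1*(-11836))) = 1/(-127*(-13) + (44123 + 11836)) = 1/(1651 + 55959) = 1/57610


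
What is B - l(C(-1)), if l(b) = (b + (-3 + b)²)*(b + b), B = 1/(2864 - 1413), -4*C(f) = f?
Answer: -181343/46432 ≈ -3.9056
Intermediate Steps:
C(f) = -f/4
B = 1/1451 ≈ 0.00068918
l(b) = 2*b*(b + (-3 + b)²) (l(b) = (b + (-3 + b)²)*(2*b) = 2*b*(b + (-3 + b)²))
B - l(C(-1)) = 1/1451 - 2*(-¼*(-1))*(-¼*(-1) + (-3 - ¼*(-1))²) = 1/1451 - 2*(¼ + (-3 + ¼)²)/4 = 1/1451 - 2*(¼ + (-11/4)²)/4 = 1/1451 - 2*(¼ + 121/16)/4 = 1/1451 - 2*125/(4*16) = 1/1451 - 1*125/32 = 1/1451 - 125/32 = -181343/46432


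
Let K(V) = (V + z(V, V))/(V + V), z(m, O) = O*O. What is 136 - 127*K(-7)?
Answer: 517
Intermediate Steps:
z(m, O) = O²
K(V) = (V + V²)/(2*V) (K(V) = (V + V²)/(V + V) = (V + V²)/((2*V)) = (V + V²)*(1/(2*V)) = (V + V²)/(2*V))
136 - 127*K(-7) = 136 - 127*(½ + (½)*(-7)) = 136 - 127*(½ - 7/2) = 136 - 127*(-3) = 136 + 381 = 517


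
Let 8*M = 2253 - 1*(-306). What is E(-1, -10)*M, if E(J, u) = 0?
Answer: 0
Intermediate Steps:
M = 2559/8 (M = (2253 - 1*(-306))/8 = (2253 + 306)/8 = (⅛)*2559 = 2559/8 ≈ 319.88)
E(-1, -10)*M = 0*(2559/8) = 0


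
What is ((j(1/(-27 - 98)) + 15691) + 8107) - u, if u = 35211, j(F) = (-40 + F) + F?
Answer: -1431627/125 ≈ -11453.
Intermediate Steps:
j(F) = -40 + 2*F
((j(1/(-27 - 98)) + 15691) + 8107) - u = (((-40 + 2/(-27 - 98)) + 15691) + 8107) - 1*35211 = (((-40 + 2/(-125)) + 15691) + 8107) - 35211 = (((-40 + 2*(-1/125)) + 15691) + 8107) - 35211 = (((-40 - 2/125) + 15691) + 8107) - 35211 = ((-5002/125 + 15691) + 8107) - 35211 = (1956373/125 + 8107) - 35211 = 2969748/125 - 35211 = -1431627/125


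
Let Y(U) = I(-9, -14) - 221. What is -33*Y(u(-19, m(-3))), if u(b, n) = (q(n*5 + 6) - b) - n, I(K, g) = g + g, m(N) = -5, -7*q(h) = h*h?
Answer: 8217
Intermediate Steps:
q(h) = -h²/7 (q(h) = -h*h/7 = -h²/7)
I(K, g) = 2*g
u(b, n) = -b - n - (6 + 5*n)²/7 (u(b, n) = (-(n*5 + 6)²/7 - b) - n = (-(5*n + 6)²/7 - b) - n = (-(6 + 5*n)²/7 - b) - n = (-b - (6 + 5*n)²/7) - n = -b - n - (6 + 5*n)²/7)
Y(U) = -249 (Y(U) = 2*(-14) - 221 = -28 - 221 = -249)
-33*Y(u(-19, m(-3))) = -33*(-249) = 8217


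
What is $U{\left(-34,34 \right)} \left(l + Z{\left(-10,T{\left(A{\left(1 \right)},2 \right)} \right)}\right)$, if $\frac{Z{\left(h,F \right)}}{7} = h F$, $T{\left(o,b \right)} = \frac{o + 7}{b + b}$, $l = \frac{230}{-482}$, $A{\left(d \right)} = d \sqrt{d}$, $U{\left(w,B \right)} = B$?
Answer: $- \frac{1151070}{241} \approx -4776.2$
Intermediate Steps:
$A{\left(d \right)} = d^{\frac{3}{2}}$
$l = - \frac{115}{241}$ ($l = 230 \left(- \frac{1}{482}\right) = - \frac{115}{241} \approx -0.47718$)
$T{\left(o,b \right)} = \frac{7 + o}{2 b}$
$Z{\left(h,F \right)} = 7 F h$ ($Z{\left(h,F \right)} = 7 h F = 7 F h$)
$U{\left(-34,34 \right)} \left(l + Z{\left(-10,T{\left(A{\left(1 \right)},2 \right)} \right)}\right) = 34 \left(- \frac{115}{241} + 7 \frac{7 + 1^{\frac{3}{2}}}{2 \cdot 2} \left(-10\right)\right) = 34 \left(- \frac{115}{241} + 7 \cdot \frac{1}{2} \cdot \frac{1}{2} \left(7 + 1\right) \left(-10\right)\right) = 34 \left(- \frac{115}{241} + 7 \cdot \frac{1}{2} \cdot \frac{1}{2} \cdot 8 \left(-10\right)\right) = 34 \left(- \frac{115}{241} + 7 \cdot 2 \left(-10\right)\right) = 34 \left(- \frac{115}{241} - 140\right) = 34 \left(- \frac{33855}{241}\right) = - \frac{1151070}{241}$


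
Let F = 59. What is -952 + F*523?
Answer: 29905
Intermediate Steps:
-952 + F*523 = -952 + 59*523 = -952 + 30857 = 29905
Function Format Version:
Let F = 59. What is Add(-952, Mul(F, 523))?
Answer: 29905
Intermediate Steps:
Add(-952, Mul(F, 523)) = Add(-952, Mul(59, 523)) = Add(-952, 30857) = 29905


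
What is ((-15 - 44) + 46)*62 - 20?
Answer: -826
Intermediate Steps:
((-15 - 44) + 46)*62 - 20 = (-59 + 46)*62 - 20 = -13*62 - 20 = -806 - 20 = -826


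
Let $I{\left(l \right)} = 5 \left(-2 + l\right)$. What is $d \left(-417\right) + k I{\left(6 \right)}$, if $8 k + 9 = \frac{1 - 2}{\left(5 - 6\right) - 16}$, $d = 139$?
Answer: $- \frac{985751}{17} \approx -57985.0$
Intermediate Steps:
$I{\left(l \right)} = -10 + 5 l$
$k = - \frac{19}{17}$ ($k = - \frac{9}{8} + \frac{\left(1 - 2\right) \frac{1}{\left(5 - 6\right) - 16}}{8} = - \frac{9}{8} + \frac{\left(-1\right) \frac{1}{-1 - 16}}{8} = - \frac{9}{8} + \frac{\left(-1\right) \frac{1}{-17}}{8} = - \frac{9}{8} + \frac{\left(-1\right) \left(- \frac{1}{17}\right)}{8} = - \frac{9}{8} + \frac{1}{8} \cdot \frac{1}{17} = - \frac{9}{8} + \frac{1}{136} = - \frac{19}{17} \approx -1.1176$)
$d \left(-417\right) + k I{\left(6 \right)} = 139 \left(-417\right) - \frac{19 \left(-10 + 5 \cdot 6\right)}{17} = -57963 - \frac{19 \left(-10 + 30\right)}{17} = -57963 - \frac{380}{17} = - \frac{985751}{17}$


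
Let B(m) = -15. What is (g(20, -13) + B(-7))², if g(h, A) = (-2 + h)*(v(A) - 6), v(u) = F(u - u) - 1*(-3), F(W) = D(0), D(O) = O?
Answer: 4761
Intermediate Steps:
F(W) = 0
v(u) = 3 (v(u) = 0 - 1*(-3) = 0 + 3 = 3)
g(h, A) = 6 - 3*h (g(h, A) = (-2 + h)*(3 - 6) = (-2 + h)*(-3) = 6 - 3*h)
(g(20, -13) + B(-7))² = ((6 - 3*20) - 15)² = ((6 - 60) - 15)² = (-54 - 15)² = (-69)² = 4761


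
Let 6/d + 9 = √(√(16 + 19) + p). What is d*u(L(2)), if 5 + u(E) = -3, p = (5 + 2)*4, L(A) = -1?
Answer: 48/(9 - √(28 + √35)) ≈ 15.112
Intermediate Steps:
p = 28 (p = 7*4 = 28)
u(E) = -8 (u(E) = -5 - 3 = -8)
d = 6/(-9 + √(28 + √35)) (d = 6/(-9 + √(√(16 + 19) + 28)) = 6/(-9 + √(√35 + 28)) = 6/(-9 + √(28 + √35)) ≈ -1.8890)
d*u(L(2)) = -6/(9 - √(28 + √35))*(-8) = 48/(9 - √(28 + √35))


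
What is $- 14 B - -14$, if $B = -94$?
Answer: $1330$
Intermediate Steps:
$- 14 B - -14 = \left(-14\right) \left(-94\right) - -14 = 1316 + 14 = 1330$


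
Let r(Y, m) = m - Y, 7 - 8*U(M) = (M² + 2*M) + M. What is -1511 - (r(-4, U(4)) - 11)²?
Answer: -102633/64 ≈ -1603.6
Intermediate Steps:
U(M) = 7/8 - 3*M/8 - M²/8 (U(M) = 7/8 - ((M² + 2*M) + M)/8 = 7/8 - (M² + 3*M)/8 = 7/8 + (-3*M/8 - M²/8) = 7/8 - 3*M/8 - M²/8)
-1511 - (r(-4, U(4)) - 11)² = -1511 - (((7/8 - 3/8*4 - ⅛*4²) - 1*(-4)) - 11)² = -1511 - (((7/8 - 3/2 - ⅛*16) + 4) - 11)² = -1511 - (((7/8 - 3/2 - 2) + 4) - 11)² = -1511 - ((-21/8 + 4) - 11)² = -1511 - (11/8 - 11)² = -1511 - (-77/8)² = -1511 - 1*5929/64 = -1511 - 5929/64 = -102633/64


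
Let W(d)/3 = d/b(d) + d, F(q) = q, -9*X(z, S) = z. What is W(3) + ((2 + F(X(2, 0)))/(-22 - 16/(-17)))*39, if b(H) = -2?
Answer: 1297/1074 ≈ 1.2076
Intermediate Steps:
X(z, S) = -z/9
W(d) = 3*d/2 (W(d) = 3*(d/(-2) + d) = 3*(-d/2 + d) = 3*(d/2) = 3*d/2)
W(3) + ((2 + F(X(2, 0)))/(-22 - 16/(-17)))*39 = (3/2)*3 + ((2 - 1/9*2)/(-22 - 16/(-17)))*39 = 9/2 + ((2 - 2/9)/(-22 - 16*(-1/17)))*39 = 9/2 + (16/(9*(-22 + 16/17)))*39 = 9/2 + (16/(9*(-358/17)))*39 = 9/2 + ((16/9)*(-17/358))*39 = 9/2 - 136/1611*39 = 9/2 - 1768/537 = 1297/1074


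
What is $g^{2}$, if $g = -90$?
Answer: $8100$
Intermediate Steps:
$g^{2} = \left(-90\right)^{2} = 8100$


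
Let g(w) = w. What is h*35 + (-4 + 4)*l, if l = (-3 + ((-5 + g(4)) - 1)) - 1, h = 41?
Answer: 1435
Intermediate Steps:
l = -6 (l = (-3 + ((-5 + 4) - 1)) - 1 = (-3 + (-1 - 1)) - 1 = (-3 - 2) - 1 = -5 - 1 = -6)
h*35 + (-4 + 4)*l = 41*35 + (-4 + 4)*(-6) = 1435 + 0*(-6) = 1435 + 0 = 1435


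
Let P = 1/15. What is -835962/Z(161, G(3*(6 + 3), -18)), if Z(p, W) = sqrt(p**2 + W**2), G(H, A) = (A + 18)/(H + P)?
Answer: -835962/161 ≈ -5192.3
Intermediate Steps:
P = 1/15 (P = 1*(1/15) = 1/15 ≈ 0.066667)
G(H, A) = (18 + A)/(1/15 + H) (G(H, A) = (A + 18)/(H + 1/15) = (18 + A)/(1/15 + H))
Z(p, W) = sqrt(W**2 + p**2)
-835962/Z(161, G(3*(6 + 3), -18)) = -835962/sqrt((15*(18 - 18)/(1 + 15*(3*(6 + 3))))**2 + 161**2) = -835962/sqrt((15*0/(1 + 15*(3*9)))**2 + 25921) = -835962/sqrt((15*0/(1 + 15*27))**2 + 25921) = -835962/sqrt((15*0/(1 + 405))**2 + 25921) = -835962/sqrt((15*0/406)**2 + 25921) = -835962/sqrt((15*(1/406)*0)**2 + 25921) = -835962/sqrt(0**2 + 25921) = -835962/sqrt(0 + 25921) = -835962/(sqrt(25921)) = -835962/161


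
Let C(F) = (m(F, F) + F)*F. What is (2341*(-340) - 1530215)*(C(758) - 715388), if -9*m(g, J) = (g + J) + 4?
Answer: 1876102936760/3 ≈ 6.2537e+11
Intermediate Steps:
m(g, J) = -4/9 - J/9 - g/9 (m(g, J) = -((g + J) + 4)/9 = -((J + g) + 4)/9 = -(4 + J + g)/9 = -4/9 - J/9 - g/9)
C(F) = F*(-4/9 + 7*F/9) (C(F) = ((-4/9 - F/9 - F/9) + F)*F = ((-4/9 - 2*F/9) + F)*F = (-4/9 + 7*F/9)*F = F*(-4/9 + 7*F/9))
(2341*(-340) - 1530215)*(C(758) - 715388) = (2341*(-340) - 1530215)*((⅑)*758*(-4 + 7*758) - 715388) = (-795940 - 1530215)*((⅑)*758*(-4 + 5306) - 715388) = -2326155*((⅑)*758*5302 - 715388) = -2326155*(4018916/9 - 715388) = -2326155*(-2419576/9) = 1876102936760/3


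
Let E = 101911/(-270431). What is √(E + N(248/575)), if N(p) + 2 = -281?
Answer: 6*I*√11748400161/38633 ≈ 16.834*I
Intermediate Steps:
N(p) = -283 (N(p) = -2 - 281 = -283)
E = -101911/270431 (E = 101911*(-1/270431) = -101911/270431 ≈ -0.37685)
√(E + N(248/575)) = √(-101911/270431 - 283) = √(-76633884/270431) = 6*I*√11748400161/38633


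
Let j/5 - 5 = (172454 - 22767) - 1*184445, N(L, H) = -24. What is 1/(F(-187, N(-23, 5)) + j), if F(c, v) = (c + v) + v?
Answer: -1/174000 ≈ -5.7471e-6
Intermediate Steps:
F(c, v) = c + 2*v
j = -173765 (j = 25 + 5*((172454 - 22767) - 1*184445) = 25 + 5*(149687 - 184445) = 25 + 5*(-34758) = 25 - 173790 = -173765)
1/(F(-187, N(-23, 5)) + j) = 1/((-187 + 2*(-24)) - 173765) = 1/((-187 - 48) - 173765) = 1/(-235 - 173765) = 1/(-174000) = -1/174000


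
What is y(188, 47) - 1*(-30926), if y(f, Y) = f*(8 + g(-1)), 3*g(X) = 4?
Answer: 98042/3 ≈ 32681.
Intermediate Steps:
g(X) = 4/3 (g(X) = (1/3)*4 = 4/3)
y(f, Y) = 28*f/3 (y(f, Y) = f*(8 + 4/3) = f*(28/3) = 28*f/3)
y(188, 47) - 1*(-30926) = (28/3)*188 - 1*(-30926) = 5264/3 + 30926 = 98042/3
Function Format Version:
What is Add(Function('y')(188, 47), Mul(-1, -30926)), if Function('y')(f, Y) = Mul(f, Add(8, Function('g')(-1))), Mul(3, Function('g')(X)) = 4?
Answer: Rational(98042, 3) ≈ 32681.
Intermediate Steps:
Function('g')(X) = Rational(4, 3) (Function('g')(X) = Mul(Rational(1, 3), 4) = Rational(4, 3))
Function('y')(f, Y) = Mul(Rational(28, 3), f) (Function('y')(f, Y) = Mul(f, Add(8, Rational(4, 3))) = Mul(f, Rational(28, 3)) = Mul(Rational(28, 3), f))
Add(Function('y')(188, 47), Mul(-1, -30926)) = Add(Mul(Rational(28, 3), 188), Mul(-1, -30926)) = Add(Rational(5264, 3), 30926) = Rational(98042, 3)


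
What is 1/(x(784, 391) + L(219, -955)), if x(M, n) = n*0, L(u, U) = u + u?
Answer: 1/438 ≈ 0.0022831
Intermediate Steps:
L(u, U) = 2*u
x(M, n) = 0
1/(x(784, 391) + L(219, -955)) = 1/(0 + 2*219) = 1/(0 + 438) = 1/438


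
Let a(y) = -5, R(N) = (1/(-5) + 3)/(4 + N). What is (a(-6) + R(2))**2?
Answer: 4624/225 ≈ 20.551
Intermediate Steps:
R(N) = 14/(5*(4 + N)) (R(N) = (-1/5 + 3)/(4 + N) = 14/(5*(4 + N)))
(a(-6) + R(2))**2 = (-5 + 14/(5*(4 + 2)))**2 = (-5 + (14/5)/6)**2 = (-5 + (14/5)*(1/6))**2 = (-5 + 7/15)**2 = (-68/15)**2 = 4624/225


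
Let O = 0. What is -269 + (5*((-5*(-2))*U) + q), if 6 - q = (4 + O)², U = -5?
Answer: -529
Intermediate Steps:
q = -10 (q = 6 - (4 + 0)² = 6 - 1*4² = 6 - 1*16 = 6 - 16 = -10)
-269 + (5*((-5*(-2))*U) + q) = -269 + (5*(-5*(-2)*(-5)) - 10) = -269 + (5*(10*(-5)) - 10) = -269 + (5*(-50) - 10) = -269 + (-250 - 10) = -269 - 260 = -529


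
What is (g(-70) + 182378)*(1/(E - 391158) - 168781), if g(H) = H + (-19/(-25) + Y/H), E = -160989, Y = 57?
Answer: -2973184900750884524/96625725 ≈ -3.0770e+10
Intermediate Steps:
g(H) = 19/25 + H + 57/H (g(H) = H + (-19/(-25) + 57/H) = H + (-19*(-1/25) + 57/H) = H + (19/25 + 57/H) = 19/25 + H + 57/H)
(g(-70) + 182378)*(1/(E - 391158) - 168781) = ((19/25 - 70 + 57/(-70)) + 182378)*(1/(-160989 - 391158) - 168781) = ((19/25 - 70 + 57*(-1/70)) + 182378)*(1/(-552147) - 168781) = ((19/25 - 70 - 57/70) + 182378)*(-1/552147 - 168781) = (-24519/350 + 182378)*(-93191922808/552147) = (63807781/350)*(-93191922808/552147) = -2973184900750884524/96625725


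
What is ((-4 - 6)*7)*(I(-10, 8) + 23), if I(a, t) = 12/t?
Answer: -1715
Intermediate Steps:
((-4 - 6)*7)*(I(-10, 8) + 23) = ((-4 - 6)*7)*(12/8 + 23) = (-10*7)*(12*(⅛) + 23) = -70*(3/2 + 23) = -70*49/2 = -1715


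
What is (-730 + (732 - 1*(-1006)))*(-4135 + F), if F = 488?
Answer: -3676176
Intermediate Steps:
(-730 + (732 - 1*(-1006)))*(-4135 + F) = (-730 + (732 - 1*(-1006)))*(-4135 + 488) = (-730 + (732 + 1006))*(-3647) = (-730 + 1738)*(-3647) = 1008*(-3647) = -3676176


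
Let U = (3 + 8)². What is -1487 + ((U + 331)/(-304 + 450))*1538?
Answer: 239037/73 ≈ 3274.5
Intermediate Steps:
U = 121 (U = 11² = 121)
-1487 + ((U + 331)/(-304 + 450))*1538 = -1487 + ((121 + 331)/(-304 + 450))*1538 = -1487 + (452/146)*1538 = -1487 + (452*(1/146))*1538 = -1487 + (226/73)*1538 = -1487 + 347588/73 = 239037/73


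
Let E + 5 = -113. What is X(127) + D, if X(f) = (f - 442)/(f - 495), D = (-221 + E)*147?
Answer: -18338229/368 ≈ -49832.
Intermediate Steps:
E = -118 (E = -5 - 113 = -118)
D = -49833 (D = (-221 - 118)*147 = -339*147 = -49833)
X(f) = (-442 + f)/(-495 + f)
X(127) + D = (-442 + 127)/(-495 + 127) - 49833 = -315/(-368) - 49833 = -1/368*(-315) - 49833 = 315/368 - 49833 = -18338229/368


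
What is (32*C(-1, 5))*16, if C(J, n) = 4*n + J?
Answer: 9728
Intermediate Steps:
C(J, n) = J + 4*n
(32*C(-1, 5))*16 = (32*(-1 + 4*5))*16 = (32*(-1 + 20))*16 = (32*19)*16 = 608*16 = 9728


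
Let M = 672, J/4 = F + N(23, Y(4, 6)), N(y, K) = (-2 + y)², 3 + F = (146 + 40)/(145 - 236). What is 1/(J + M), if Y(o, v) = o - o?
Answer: 91/219840 ≈ 0.00041394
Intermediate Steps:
Y(o, v) = 0
F = -459/91 (F = -3 + (146 + 40)/(145 - 236) = -3 + 186/(-91) = -3 + 186*(-1/91) = -3 - 186/91 = -459/91 ≈ -5.0440)
J = 158688/91 (J = 4*(-459/91 + (-2 + 23)²) = 4*(-459/91 + 21²) = 4*(-459/91 + 441) = 4*(39672/91) = 158688/91 ≈ 1743.8)
1/(J + M) = 1/(158688/91 + 672) = 1/(219840/91) = 91/219840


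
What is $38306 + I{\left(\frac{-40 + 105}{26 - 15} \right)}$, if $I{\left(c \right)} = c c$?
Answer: $\frac{4639251}{121} \approx 38341.0$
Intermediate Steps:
$I{\left(c \right)} = c^{2}$
$38306 + I{\left(\frac{-40 + 105}{26 - 15} \right)} = 38306 + \left(\frac{-40 + 105}{26 - 15}\right)^{2} = 38306 + \left(\frac{65}{11}\right)^{2} = 38306 + \frac{4225}{121} = \frac{4639251}{121}$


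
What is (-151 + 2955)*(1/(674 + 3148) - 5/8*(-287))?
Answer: 1922344589/3822 ≈ 5.0297e+5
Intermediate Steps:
(-151 + 2955)*(1/(674 + 3148) - 5/8*(-287)) = 2804*(1/3822 - 5*1/8*(-287)) = 2804*(1/3822 - 5/8*(-287)) = 2804*(1/3822 + 1435/8) = 2804*(2742289/15288) = 1922344589/3822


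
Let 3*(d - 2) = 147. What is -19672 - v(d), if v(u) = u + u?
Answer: -19774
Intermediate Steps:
d = 51 (d = 2 + (⅓)*147 = 2 + 49 = 51)
v(u) = 2*u
-19672 - v(d) = -19672 - 2*51 = -19672 - 1*102 = -19672 - 102 = -19774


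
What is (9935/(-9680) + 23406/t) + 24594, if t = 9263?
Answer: 441075242227/17933168 ≈ 24596.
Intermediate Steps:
(9935/(-9680) + 23406/t) + 24594 = (9935/(-9680) + 23406/9263) + 24594 = (9935*(-1/9680) + 23406*(1/9263)) + 24594 = (-1987/1936 + 23406/9263) + 24594 = 26908435/17933168 + 24594 = 441075242227/17933168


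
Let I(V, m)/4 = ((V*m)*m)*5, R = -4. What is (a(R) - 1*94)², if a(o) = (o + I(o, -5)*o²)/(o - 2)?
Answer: 27457600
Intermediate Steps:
I(V, m) = 20*V*m² (I(V, m) = 4*(((V*m)*m)*5) = 4*((V*m²)*5) = 4*(5*V*m²) = 20*V*m²)
a(o) = (o + 500*o³)/(-2 + o) (a(o) = (o + (20*o*(-5)²)*o²)/(o - 2) = (o + (20*o*25)*o²)/(-2 + o) = (o + (500*o)*o²)/(-2 + o) = (o + 500*o³)/(-2 + o))
(a(R) - 1*94)² = ((-4 + 500*(-4)³)/(-2 - 4) - 1*94)² = ((-4 + 500*(-64))/(-6) - 94)² = (-(-4 - 32000)/6 - 94)² = (-⅙*(-32004) - 94)² = (5334 - 94)² = 5240² = 27457600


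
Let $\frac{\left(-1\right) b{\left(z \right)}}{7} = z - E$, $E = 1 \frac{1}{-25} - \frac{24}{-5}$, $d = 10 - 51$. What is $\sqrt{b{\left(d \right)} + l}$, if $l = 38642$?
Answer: $\frac{\sqrt{974058}}{5} \approx 197.39$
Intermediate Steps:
$d = -41$ ($d = 10 - 51 = -41$)
$E = \frac{119}{25}$ ($E = 1 \left(- \frac{1}{25}\right) - - \frac{24}{5} = - \frac{1}{25} + \frac{24}{5} = \frac{119}{25} \approx 4.76$)
$b{\left(z \right)} = \frac{833}{25} - 7 z$ ($b{\left(z \right)} = - 7 \left(z - \frac{119}{25}\right) = - 7 \left(- \frac{119}{25} + z\right) = \frac{833}{25} - 7 z$)
$\sqrt{b{\left(d \right)} + l} = \sqrt{\left(\frac{833}{25} - -287\right) + 38642} = \sqrt{\left(\frac{833}{25} + 287\right) + 38642} = \sqrt{\frac{8008}{25} + 38642} = \sqrt{\frac{974058}{25}} = \frac{\sqrt{974058}}{5}$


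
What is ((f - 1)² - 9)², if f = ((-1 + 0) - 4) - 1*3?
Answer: 5184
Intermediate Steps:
f = -8 (f = (-1 - 4) - 3 = -5 - 3 = -8)
((f - 1)² - 9)² = ((-8 - 1)² - 9)² = ((-9)² - 9)² = (81 - 9)² = 72² = 5184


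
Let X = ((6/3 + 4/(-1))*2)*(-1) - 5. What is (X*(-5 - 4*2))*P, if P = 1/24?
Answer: 13/24 ≈ 0.54167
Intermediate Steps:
P = 1/24 ≈ 0.041667
X = -1 (X = ((6*(1/3) + 4*(-1))*2)*(-1) - 5 = ((2 - 4)*2)*(-1) - 5 = -2*2*(-1) - 5 = -4*(-1) - 5 = 4 - 5 = -1)
(X*(-5 - 4*2))*P = -(-5 - 4*2)*(1/24) = -(-5 - 8)*(1/24) = -1*(-13)*(1/24) = 13*(1/24) = 13/24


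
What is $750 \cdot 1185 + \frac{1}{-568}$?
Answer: $\frac{504809999}{568} \approx 8.8875 \cdot 10^{5}$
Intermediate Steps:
$750 \cdot 1185 + \frac{1}{-568} = 888750 - \frac{1}{568} = \frac{504809999}{568}$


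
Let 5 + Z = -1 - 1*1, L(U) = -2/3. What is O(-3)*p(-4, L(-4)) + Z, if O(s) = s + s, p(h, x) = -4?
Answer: 17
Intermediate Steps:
L(U) = -2/3 (L(U) = -2*1/3 = -2/3)
Z = -7 (Z = -5 + (-1 - 1*1) = -5 + (-1 - 1) = -5 - 2 = -7)
O(s) = 2*s
O(-3)*p(-4, L(-4)) + Z = (2*(-3))*(-4) - 7 = -6*(-4) - 7 = 24 - 7 = 17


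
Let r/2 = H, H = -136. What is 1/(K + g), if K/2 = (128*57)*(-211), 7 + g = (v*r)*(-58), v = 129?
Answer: -1/1043815 ≈ -9.5802e-7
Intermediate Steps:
r = -272 (r = 2*(-136) = -272)
g = 2035097 (g = -7 + (129*(-272))*(-58) = -7 - 35088*(-58) = -7 + 2035104 = 2035097)
K = -3078912 (K = 2*((128*57)*(-211)) = 2*(7296*(-211)) = 2*(-1539456) = -3078912)
1/(K + g) = 1/(-3078912 + 2035097) = 1/(-1043815) = -1/1043815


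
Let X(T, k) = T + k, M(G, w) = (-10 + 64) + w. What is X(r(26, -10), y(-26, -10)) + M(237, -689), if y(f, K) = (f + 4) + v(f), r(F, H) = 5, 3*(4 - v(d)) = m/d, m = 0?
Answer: -648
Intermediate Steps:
v(d) = 4 (v(d) = 4 - 0/d = 4 - ⅓*0 = 4 + 0 = 4)
y(f, K) = 8 + f (y(f, K) = (f + 4) + 4 = (4 + f) + 4 = 8 + f)
M(G, w) = 54 + w
X(r(26, -10), y(-26, -10)) + M(237, -689) = (5 + (8 - 26)) + (54 - 689) = (5 - 18) - 635 = -13 - 635 = -648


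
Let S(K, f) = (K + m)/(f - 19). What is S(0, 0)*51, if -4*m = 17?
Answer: 867/76 ≈ 11.408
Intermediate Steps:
m = -17/4 (m = -¼*17 = -17/4 ≈ -4.2500)
S(K, f) = (-17/4 + K)/(-19 + f) (S(K, f) = (K - 17/4)/(f - 19) = (-17/4 + K)/(-19 + f))
S(0, 0)*51 = ((-17/4 + 0)/(-19 + 0))*51 = (-17/4/(-19))*51 = -1/19*(-17/4)*51 = (17/76)*51 = 867/76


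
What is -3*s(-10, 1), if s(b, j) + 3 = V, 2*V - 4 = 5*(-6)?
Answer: 48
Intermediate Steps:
V = -13 (V = 2 + (5*(-6))/2 = 2 + (½)*(-30) = 2 - 15 = -13)
s(b, j) = -16 (s(b, j) = -3 - 13 = -16)
-3*s(-10, 1) = -3*(-16) = 48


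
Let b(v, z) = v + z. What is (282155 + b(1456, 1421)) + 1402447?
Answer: 1687479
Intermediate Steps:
(282155 + b(1456, 1421)) + 1402447 = (282155 + (1456 + 1421)) + 1402447 = (282155 + 2877) + 1402447 = 285032 + 1402447 = 1687479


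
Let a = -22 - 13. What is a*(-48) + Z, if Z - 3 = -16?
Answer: 1667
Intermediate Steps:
Z = -13 (Z = 3 - 16 = -13)
a = -35
a*(-48) + Z = -35*(-48) - 13 = 1680 - 13 = 1667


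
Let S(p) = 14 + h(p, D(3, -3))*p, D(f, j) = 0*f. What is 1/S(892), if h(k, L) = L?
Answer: 1/14 ≈ 0.071429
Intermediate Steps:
D(f, j) = 0
S(p) = 14 (S(p) = 14 + 0*p = 14 + 0 = 14)
1/S(892) = 1/14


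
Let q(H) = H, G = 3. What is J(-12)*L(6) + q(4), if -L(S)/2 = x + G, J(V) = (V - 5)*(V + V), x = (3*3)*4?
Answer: -31820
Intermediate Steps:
x = 36 (x = 9*4 = 36)
J(V) = 2*V*(-5 + V) (J(V) = (-5 + V)*(2*V) = 2*V*(-5 + V))
L(S) = -78 (L(S) = -2*(36 + 3) = -2*39 = -78)
J(-12)*L(6) + q(4) = (2*(-12)*(-5 - 12))*(-78) + 4 = (2*(-12)*(-17))*(-78) + 4 = 408*(-78) + 4 = -31824 + 4 = -31820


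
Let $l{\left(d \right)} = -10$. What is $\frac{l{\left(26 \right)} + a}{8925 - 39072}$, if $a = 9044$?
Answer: $- \frac{9034}{30147} \approx -0.29966$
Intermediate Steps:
$\frac{l{\left(26 \right)} + a}{8925 - 39072} = \frac{-10 + 9044}{8925 - 39072} = \frac{9034}{-30147} = 9034 \left(- \frac{1}{30147}\right) = - \frac{9034}{30147}$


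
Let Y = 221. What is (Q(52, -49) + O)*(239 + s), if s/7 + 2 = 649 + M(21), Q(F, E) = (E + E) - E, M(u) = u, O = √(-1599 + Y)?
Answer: -240835 + 4915*I*√1378 ≈ -2.4084e+5 + 1.8245e+5*I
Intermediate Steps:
O = I*√1378 (O = √(-1599 + 221) = √(-1378) = I*√1378 ≈ 37.121*I)
Q(F, E) = E (Q(F, E) = 2*E - E = E)
s = 4676 (s = -14 + 7*(649 + 21) = -14 + 7*670 = -14 + 4690 = 4676)
(Q(52, -49) + O)*(239 + s) = (-49 + I*√1378)*(239 + 4676) = (-49 + I*√1378)*4915 = -240835 + 4915*I*√1378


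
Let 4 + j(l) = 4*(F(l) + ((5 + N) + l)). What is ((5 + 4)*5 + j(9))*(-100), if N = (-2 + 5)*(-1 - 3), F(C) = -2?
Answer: -4100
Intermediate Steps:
N = -12 (N = 3*(-4) = -12)
j(l) = -40 + 4*l (j(l) = -4 + 4*(-2 + ((5 - 12) + l)) = -4 + 4*(-2 + (-7 + l)) = -4 + 4*(-9 + l) = -4 + (-36 + 4*l) = -40 + 4*l)
((5 + 4)*5 + j(9))*(-100) = ((5 + 4)*5 + (-40 + 4*9))*(-100) = (9*5 + (-40 + 36))*(-100) = (45 - 4)*(-100) = 41*(-100) = -4100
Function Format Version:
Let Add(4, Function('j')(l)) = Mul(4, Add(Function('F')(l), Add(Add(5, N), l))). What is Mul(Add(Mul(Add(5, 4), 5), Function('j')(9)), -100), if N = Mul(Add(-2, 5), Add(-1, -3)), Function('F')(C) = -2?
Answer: -4100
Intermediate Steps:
N = -12 (N = Mul(3, -4) = -12)
Function('j')(l) = Add(-40, Mul(4, l)) (Function('j')(l) = Add(-4, Mul(4, Add(-2, Add(Add(5, -12), l)))) = Add(-4, Mul(4, Add(-2, Add(-7, l)))) = Add(-4, Mul(4, Add(-9, l))) = Add(-4, Add(-36, Mul(4, l))) = Add(-40, Mul(4, l)))
Mul(Add(Mul(Add(5, 4), 5), Function('j')(9)), -100) = Mul(Add(Mul(Add(5, 4), 5), Add(-40, Mul(4, 9))), -100) = Mul(Add(Mul(9, 5), Add(-40, 36)), -100) = Mul(Add(45, -4), -100) = Mul(41, -100) = -4100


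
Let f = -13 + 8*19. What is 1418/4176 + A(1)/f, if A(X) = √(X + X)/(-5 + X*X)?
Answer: 709/2088 - √2/556 ≈ 0.33702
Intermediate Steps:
f = 139 (f = -13 + 152 = 139)
A(X) = √2*√X/(-5 + X²) (A(X) = √(2*X)/(-5 + X²) = (√2*√X)/(-5 + X²) = √2*√X/(-5 + X²))
1418/4176 + A(1)/f = 1418/4176 + (√2*√1/(-5 + 1²))/139 = 1418*(1/4176) + (√2*1/(-5 + 1))*(1/139) = 709/2088 + (√2*1/(-4))*(1/139) = 709/2088 + (√2*1*(-¼))*(1/139) = 709/2088 - √2/4*(1/139) = 709/2088 - √2/556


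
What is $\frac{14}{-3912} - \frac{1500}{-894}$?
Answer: $\frac{487957}{291444} \approx 1.6743$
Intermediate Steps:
$\frac{14}{-3912} - \frac{1500}{-894} = 14 \left(- \frac{1}{3912}\right) - - \frac{250}{149} = - \frac{7}{1956} + \frac{250}{149} = \frac{487957}{291444}$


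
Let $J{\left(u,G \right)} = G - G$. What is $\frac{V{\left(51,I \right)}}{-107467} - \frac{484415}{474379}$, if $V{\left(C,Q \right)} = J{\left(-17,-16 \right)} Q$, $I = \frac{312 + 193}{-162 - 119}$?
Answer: $- \frac{484415}{474379} \approx -1.0212$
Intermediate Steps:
$J{\left(u,G \right)} = 0$
$I = - \frac{505}{281}$ ($I = \frac{505}{-281} = 505 \left(- \frac{1}{281}\right) = - \frac{505}{281} \approx -1.7972$)
$V{\left(C,Q \right)} = 0$ ($V{\left(C,Q \right)} = 0 Q = 0$)
$\frac{V{\left(51,I \right)}}{-107467} - \frac{484415}{474379} = \frac{0}{-107467} - \frac{484415}{474379} = 0 \left(- \frac{1}{107467}\right) - \frac{484415}{474379} = 0 - \frac{484415}{474379} = - \frac{484415}{474379}$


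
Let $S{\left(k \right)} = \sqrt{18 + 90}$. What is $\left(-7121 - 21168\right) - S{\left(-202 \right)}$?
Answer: $-28289 - 6 \sqrt{3} \approx -28299.0$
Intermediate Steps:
$S{\left(k \right)} = 6 \sqrt{3}$ ($S{\left(k \right)} = \sqrt{108} = 6 \sqrt{3}$)
$\left(-7121 - 21168\right) - S{\left(-202 \right)} = \left(-7121 - 21168\right) - 6 \sqrt{3} = -28289 - 6 \sqrt{3}$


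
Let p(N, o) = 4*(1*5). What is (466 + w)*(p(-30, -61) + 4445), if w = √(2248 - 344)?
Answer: 2080690 + 17860*√119 ≈ 2.2755e+6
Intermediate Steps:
w = 4*√119 (w = √1904 = 4*√119 ≈ 43.635)
p(N, o) = 20 (p(N, o) = 4*5 = 20)
(466 + w)*(p(-30, -61) + 4445) = (466 + 4*√119)*(20 + 4445) = (466 + 4*√119)*4465 = 2080690 + 17860*√119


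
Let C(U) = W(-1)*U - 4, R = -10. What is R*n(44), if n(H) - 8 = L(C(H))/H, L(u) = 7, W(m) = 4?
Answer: -1795/22 ≈ -81.591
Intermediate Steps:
C(U) = -4 + 4*U (C(U) = 4*U - 4 = -4 + 4*U)
n(H) = 8 + 7/H
R*n(44) = -10*(8 + 7/44) = -10*359/44 = -1795/22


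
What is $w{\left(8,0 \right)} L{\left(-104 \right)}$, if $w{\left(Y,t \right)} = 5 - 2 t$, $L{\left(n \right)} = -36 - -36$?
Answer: $0$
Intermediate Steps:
$L{\left(n \right)} = 0$ ($L{\left(n \right)} = -36 + 36 = 0$)
$w{\left(8,0 \right)} L{\left(-104 \right)} = \left(5 - 0\right) 0 = \left(5 + 0\right) 0 = 5 \cdot 0 = 0$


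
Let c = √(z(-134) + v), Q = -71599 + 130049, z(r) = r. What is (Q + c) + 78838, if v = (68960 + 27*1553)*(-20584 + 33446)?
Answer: 137288 + 2*√356569977 ≈ 1.7505e+5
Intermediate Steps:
v = 1426280042 (v = (68960 + 41931)*12862 = 110891*12862 = 1426280042)
Q = 58450
c = 2*√356569977 (c = √(-134 + 1426280042) = √1426279908 = 2*√356569977 ≈ 37766.)
(Q + c) + 78838 = (58450 + 2*√356569977) + 78838 = 137288 + 2*√356569977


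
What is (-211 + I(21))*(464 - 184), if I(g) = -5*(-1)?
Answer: -57680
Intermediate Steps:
I(g) = 5
(-211 + I(21))*(464 - 184) = (-211 + 5)*(464 - 184) = -206*280 = -57680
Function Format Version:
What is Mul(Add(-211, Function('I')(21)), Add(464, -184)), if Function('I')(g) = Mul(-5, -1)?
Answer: -57680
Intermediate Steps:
Function('I')(g) = 5
Mul(Add(-211, Function('I')(21)), Add(464, -184)) = Mul(Add(-211, 5), Add(464, -184)) = Mul(-206, 280) = -57680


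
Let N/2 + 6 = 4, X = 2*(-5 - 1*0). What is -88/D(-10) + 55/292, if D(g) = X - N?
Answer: 13013/876 ≈ 14.855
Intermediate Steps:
X = -10 (X = 2*(-5 + 0) = 2*(-5) = -10)
N = -4 (N = -12 + 2*4 = -12 + 8 = -4)
D(g) = -6 (D(g) = -10 - 1*(-4) = -10 + 4 = -6)
-88/D(-10) + 55/292 = -88/(-6) + 55/292 = -88*(-1/6) + 55*(1/292) = 44/3 + 55/292 = 13013/876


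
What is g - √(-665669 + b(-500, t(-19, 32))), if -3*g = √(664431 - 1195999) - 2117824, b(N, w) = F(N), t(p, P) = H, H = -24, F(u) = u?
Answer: 2117824/3 - I*√666169 - 4*I*√33223/3 ≈ 7.0594e+5 - 1059.2*I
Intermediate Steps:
t(p, P) = -24
b(N, w) = N
g = 2117824/3 - 4*I*√33223/3 (g = -(√(664431 - 1195999) - 2117824)/3 = -(√(-531568) - 2117824)/3 = -(4*I*√33223 - 2117824)/3 = -(-2117824 + 4*I*√33223)/3 = 2117824/3 - 4*I*√33223/3 ≈ 7.0594e+5 - 243.03*I)
g - √(-665669 + b(-500, t(-19, 32))) = (2117824/3 - 4*I*√33223/3) - √(-665669 - 500) = (2117824/3 - 4*I*√33223/3) - √(-666169) = (2117824/3 - 4*I*√33223/3) - I*√666169 = 2117824/3 - I*√666169 - 4*I*√33223/3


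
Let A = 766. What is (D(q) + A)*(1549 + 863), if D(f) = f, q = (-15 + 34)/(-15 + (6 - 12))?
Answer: 12917868/7 ≈ 1.8454e+6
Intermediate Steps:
q = -19/21 (q = 19/(-15 - 6) = 19/(-21) = 19*(-1/21) = -19/21 ≈ -0.90476)
(D(q) + A)*(1549 + 863) = (-19/21 + 766)*(1549 + 863) = (16067/21)*2412 = 12917868/7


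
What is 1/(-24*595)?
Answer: -1/14280 ≈ -7.0028e-5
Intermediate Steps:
1/(-24*595) = 1/(-14280) = -1/14280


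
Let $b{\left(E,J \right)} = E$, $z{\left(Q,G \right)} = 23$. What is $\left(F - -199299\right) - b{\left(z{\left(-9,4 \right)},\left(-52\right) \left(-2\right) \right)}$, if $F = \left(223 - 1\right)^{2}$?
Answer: $248560$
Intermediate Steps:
$F = 49284$ ($F = 222^{2} = 49284$)
$\left(F - -199299\right) - b{\left(z{\left(-9,4 \right)},\left(-52\right) \left(-2\right) \right)} = \left(49284 - -199299\right) - 23 = \left(49284 + 199299\right) - 23 = 248583 - 23 = 248560$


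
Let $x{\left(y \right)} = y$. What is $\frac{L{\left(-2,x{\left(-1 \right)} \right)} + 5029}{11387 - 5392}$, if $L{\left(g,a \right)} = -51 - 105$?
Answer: $\frac{443}{545} \approx 0.81284$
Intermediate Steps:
$L{\left(g,a \right)} = -156$
$\frac{L{\left(-2,x{\left(-1 \right)} \right)} + 5029}{11387 - 5392} = \frac{-156 + 5029}{11387 - 5392} = \frac{4873}{5995} = 4873 \cdot \frac{1}{5995} = \frac{443}{545}$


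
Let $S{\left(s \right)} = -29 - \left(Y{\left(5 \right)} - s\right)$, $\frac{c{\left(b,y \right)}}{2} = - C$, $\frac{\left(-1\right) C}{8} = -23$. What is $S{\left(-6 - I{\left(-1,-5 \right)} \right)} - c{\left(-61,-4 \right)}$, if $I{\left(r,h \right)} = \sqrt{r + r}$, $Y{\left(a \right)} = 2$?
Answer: $331 - i \sqrt{2} \approx 331.0 - 1.4142 i$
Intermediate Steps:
$C = 184$ ($C = \left(-8\right) \left(-23\right) = 184$)
$I{\left(r,h \right)} = \sqrt{2} \sqrt{r}$ ($I{\left(r,h \right)} = \sqrt{2 r} = \sqrt{2} \sqrt{r}$)
$c{\left(b,y \right)} = -368$ ($c{\left(b,y \right)} = 2 \left(\left(-1\right) 184\right) = 2 \left(-184\right) = -368$)
$S{\left(s \right)} = -31 + s$ ($S{\left(s \right)} = -29 - \left(2 - s\right) = -29 + \left(-2 + s\right) = -31 + s$)
$S{\left(-6 - I{\left(-1,-5 \right)} \right)} - c{\left(-61,-4 \right)} = \left(-31 - \left(6 + \sqrt{2} \sqrt{-1}\right)\right) - -368 = \left(-31 - \left(6 + \sqrt{2} i\right)\right) + 368 = \left(-31 - \left(6 + i \sqrt{2}\right)\right) + 368 = \left(-37 - i \sqrt{2}\right) + 368 = 331 - i \sqrt{2}$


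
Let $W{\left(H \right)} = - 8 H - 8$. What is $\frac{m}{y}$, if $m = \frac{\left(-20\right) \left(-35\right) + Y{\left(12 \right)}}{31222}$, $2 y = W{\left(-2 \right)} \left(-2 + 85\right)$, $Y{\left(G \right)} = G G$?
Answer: $\frac{211}{2591426} \approx 8.1422 \cdot 10^{-5}$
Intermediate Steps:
$Y{\left(G \right)} = G^{2}$
$W{\left(H \right)} = -8 - 8 H$
$y = 332$ ($y = \frac{\left(-8 - -16\right) \left(-2 + 85\right)}{2} = \frac{\left(-8 + 16\right) 83}{2} = \frac{8 \cdot 83}{2} = \frac{1}{2} \cdot 664 = 332$)
$m = \frac{422}{15611}$ ($m = \frac{\left(-20\right) \left(-35\right) + 12^{2}}{31222} = \left(700 + 144\right) \frac{1}{31222} = 844 \cdot \frac{1}{31222} = \frac{422}{15611} \approx 0.027032$)
$\frac{m}{y} = \frac{422}{15611 \cdot 332} = \frac{422}{15611} \cdot \frac{1}{332} = \frac{211}{2591426}$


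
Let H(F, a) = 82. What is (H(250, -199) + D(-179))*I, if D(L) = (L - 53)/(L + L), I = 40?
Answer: 591760/179 ≈ 3305.9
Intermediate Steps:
D(L) = (-53 + L)/(2*L) (D(L) = (-53 + L)/((2*L)) = (-53 + L)*(1/(2*L)) = (-53 + L)/(2*L))
(H(250, -199) + D(-179))*I = (82 + (½)*(-53 - 179)/(-179))*40 = (82 + (½)*(-1/179)*(-232))*40 = (82 + 116/179)*40 = (14794/179)*40 = 591760/179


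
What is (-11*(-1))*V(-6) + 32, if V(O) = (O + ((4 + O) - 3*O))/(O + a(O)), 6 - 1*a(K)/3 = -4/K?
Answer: 43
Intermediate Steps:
a(K) = 18 + 12/K (a(K) = 18 - (-12)/K = 18 + 12/K)
V(O) = (4 - O)/(18 + O + 12/O) (V(O) = (O + ((4 + O) - 3*O))/(O + (18 + 12/O)) = (O + (4 - 2*O))/(18 + O + 12/O) = (4 - O)/(18 + O + 12/O))
(-11*(-1))*V(-6) + 32 = (-11*(-1))*(-6*(4 - 1*(-6))/(12 + (-6)² + 18*(-6))) + 32 = 11*(-6*(4 + 6)/(12 + 36 - 108)) + 32 = 11*(-6*10/(-60)) + 32 = 11*(-6*(-1/60)*10) + 32 = 11*1 + 32 = 11 + 32 = 43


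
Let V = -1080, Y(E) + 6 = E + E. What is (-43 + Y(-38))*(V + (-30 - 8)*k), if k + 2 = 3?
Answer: 139750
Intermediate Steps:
Y(E) = -6 + 2*E (Y(E) = -6 + (E + E) = -6 + 2*E)
k = 1 (k = -2 + 3 = 1)
(-43 + Y(-38))*(V + (-30 - 8)*k) = (-43 + (-6 + 2*(-38)))*(-1080 + (-30 - 8)*1) = (-43 + (-6 - 76))*(-1080 - 38*1) = (-43 - 82)*(-1080 - 38) = -125*(-1118) = 139750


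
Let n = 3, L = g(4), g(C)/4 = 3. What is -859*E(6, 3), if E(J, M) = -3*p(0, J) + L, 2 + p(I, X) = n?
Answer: -7731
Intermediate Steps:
g(C) = 12 (g(C) = 4*3 = 12)
L = 12
p(I, X) = 1 (p(I, X) = -2 + 3 = 1)
E(J, M) = 9 (E(J, M) = -3*1 + 12 = -3 + 12 = 9)
-859*E(6, 3) = -859*9 = -7731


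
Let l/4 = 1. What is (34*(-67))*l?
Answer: -9112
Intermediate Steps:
l = 4 (l = 4*1 = 4)
(34*(-67))*l = (34*(-67))*4 = -2278*4 = -9112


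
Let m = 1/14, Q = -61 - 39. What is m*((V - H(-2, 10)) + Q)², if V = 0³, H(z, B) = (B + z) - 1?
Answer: 11449/14 ≈ 817.79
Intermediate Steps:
H(z, B) = -1 + B + z
V = 0
Q = -100
m = 1/14 ≈ 0.071429
m*((V - H(-2, 10)) + Q)² = ((0 - (-1 + 10 - 2)) - 100)²/14 = ((0 - 1*7) - 100)²/14 = ((0 - 7) - 100)²/14 = (-7 - 100)²/14 = (1/14)*(-107)² = (1/14)*11449 = 11449/14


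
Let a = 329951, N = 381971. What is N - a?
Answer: 52020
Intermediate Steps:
N - a = 381971 - 1*329951 = 381971 - 329951 = 52020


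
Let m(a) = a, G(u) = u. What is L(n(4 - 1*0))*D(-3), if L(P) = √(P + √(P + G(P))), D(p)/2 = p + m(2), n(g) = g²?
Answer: -4*√(4 + √2) ≈ -9.3074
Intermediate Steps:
D(p) = 4 + 2*p (D(p) = 2*(p + 2) = 2*(2 + p) = 4 + 2*p)
L(P) = √(P + √2*√P) (L(P) = √(P + √(P + P)) = √(P + √(2*P)) = √(P + √2*√P))
L(n(4 - 1*0))*D(-3) = √((4 - 1*0)² + √2*√((4 - 1*0)²))*(4 + 2*(-3)) = √((4 + 0)² + √2*√((4 + 0)²))*(4 - 6) = √(4² + √2*√(4²))*(-2) = √(16 + √2*√16)*(-2) = √(16 + √2*4)*(-2) = √(16 + 4*√2)*(-2) = -2*√(16 + 4*√2)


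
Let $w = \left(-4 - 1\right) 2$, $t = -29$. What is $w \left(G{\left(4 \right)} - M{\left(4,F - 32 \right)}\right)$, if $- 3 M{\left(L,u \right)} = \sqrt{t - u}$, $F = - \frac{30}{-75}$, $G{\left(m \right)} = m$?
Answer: $-40 - \frac{2 \sqrt{65}}{3} \approx -45.375$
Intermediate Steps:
$F = \frac{2}{5}$ ($F = \left(-30\right) \left(- \frac{1}{75}\right) = \frac{2}{5} \approx 0.4$)
$w = -10$ ($w = \left(-5\right) 2 = -10$)
$M{\left(L,u \right)} = - \frac{\sqrt{-29 - u}}{3}$
$w \left(G{\left(4 \right)} - M{\left(4,F - 32 \right)}\right) = - 10 \left(4 - - \frac{\sqrt{-29 - \left(\frac{2}{5} - 32\right)}}{3}\right) = - 10 \left(4 - - \frac{\sqrt{-29 - - \frac{158}{5}}}{3}\right) = - 10 \left(4 - - \frac{\sqrt{-29 + \frac{158}{5}}}{3}\right) = - 10 \left(4 - - \frac{\sqrt{\frac{13}{5}}}{3}\right) = - 10 \left(4 - - \frac{\frac{1}{5} \sqrt{65}}{3}\right) = - 10 \left(4 - - \frac{\sqrt{65}}{15}\right) = - 10 \left(4 + \frac{\sqrt{65}}{15}\right) = -40 - \frac{2 \sqrt{65}}{3}$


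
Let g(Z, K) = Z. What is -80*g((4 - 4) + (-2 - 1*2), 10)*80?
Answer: 25600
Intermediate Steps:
-80*g((4 - 4) + (-2 - 1*2), 10)*80 = -80*((4 - 4) + (-2 - 1*2))*80 = -80*(0 + (-2 - 2))*80 = -80*(0 - 4)*80 = -80*(-4)*80 = 320*80 = 25600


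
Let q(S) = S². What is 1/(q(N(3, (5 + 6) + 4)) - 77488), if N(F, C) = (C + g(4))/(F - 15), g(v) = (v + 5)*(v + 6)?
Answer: -16/1238583 ≈ -1.2918e-5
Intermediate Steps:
g(v) = (5 + v)*(6 + v)
N(F, C) = (90 + C)/(-15 + F) (N(F, C) = (C + (30 + 4² + 11*4))/(F - 15) = (C + (30 + 16 + 44))/(-15 + F) = (C + 90)/(-15 + F) = (90 + C)/(-15 + F))
1/(q(N(3, (5 + 6) + 4)) - 77488) = 1/(((90 + ((5 + 6) + 4))/(-15 + 3))² - 77488) = 1/(((90 + (11 + 4))/(-12))² - 77488) = 1/((-(90 + 15)/12)² - 77488) = 1/((-1/12*105)² - 77488) = 1/((-35/4)² - 77488) = 1/(1225/16 - 77488) = 1/(-1238583/16) = -16/1238583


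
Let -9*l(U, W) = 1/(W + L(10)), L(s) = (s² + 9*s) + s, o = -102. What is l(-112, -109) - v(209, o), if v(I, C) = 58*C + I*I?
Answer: -30929536/819 ≈ -37765.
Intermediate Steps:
L(s) = s² + 10*s
l(U, W) = -1/(9*(200 + W)) (l(U, W) = -1/(9*(W + 10*(10 + 10))) = -1/(9*(W + 10*20)) = -1/(9*(W + 200)) = -1/(9*(200 + W)))
v(I, C) = I² + 58*C (v(I, C) = 58*C + I² = I² + 58*C)
l(-112, -109) - v(209, o) = -1/(1800 + 9*(-109)) - (209² + 58*(-102)) = -1/(1800 - 981) - (43681 - 5916) = -1/819 - 1*37765 = -1*1/819 - 37765 = -1/819 - 37765 = -30929536/819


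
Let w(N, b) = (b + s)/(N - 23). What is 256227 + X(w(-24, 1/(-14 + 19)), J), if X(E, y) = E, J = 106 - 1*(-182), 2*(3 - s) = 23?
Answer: 120426773/470 ≈ 2.5623e+5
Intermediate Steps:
s = -17/2 (s = 3 - ½*23 = 3 - 23/2 = -17/2 ≈ -8.5000)
w(N, b) = (-17/2 + b)/(-23 + N) (w(N, b) = (b - 17/2)/(N - 23) = (-17/2 + b)/(-23 + N))
J = 288 (J = 106 + 182 = 288)
256227 + X(w(-24, 1/(-14 + 19)), J) = 256227 + (-17/2 + 1/(-14 + 19))/(-23 - 24) = 256227 + (-17/2 + 1/5)/(-47) = 256227 - (-17/2 + ⅕)/47 = 256227 - 1/47*(-83/10) = 256227 + 83/470 = 120426773/470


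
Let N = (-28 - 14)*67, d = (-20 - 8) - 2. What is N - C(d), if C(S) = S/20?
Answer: -5625/2 ≈ -2812.5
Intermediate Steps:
d = -30 (d = -28 - 2 = -30)
C(S) = S/20 (C(S) = S*(1/20) = S/20)
N = -2814 (N = -42*67 = -2814)
N - C(d) = -2814 - (-30)/20 = -2814 - 1*(-3/2) = -2814 + 3/2 = -5625/2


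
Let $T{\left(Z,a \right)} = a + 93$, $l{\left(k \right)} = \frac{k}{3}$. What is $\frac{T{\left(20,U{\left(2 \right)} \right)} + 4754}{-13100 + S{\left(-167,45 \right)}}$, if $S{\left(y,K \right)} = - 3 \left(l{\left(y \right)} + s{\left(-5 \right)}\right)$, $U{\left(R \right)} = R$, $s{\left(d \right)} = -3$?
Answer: $- \frac{4849}{12924} \approx -0.37519$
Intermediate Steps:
$l{\left(k \right)} = \frac{k}{3}$ ($l{\left(k \right)} = k \frac{1}{3} = \frac{k}{3}$)
$T{\left(Z,a \right)} = 93 + a$
$S{\left(y,K \right)} = 9 - y$ ($S{\left(y,K \right)} = - 3 \left(\frac{y}{3} - 3\right) = - 3 \left(-3 + \frac{y}{3}\right) = 9 - y$)
$\frac{T{\left(20,U{\left(2 \right)} \right)} + 4754}{-13100 + S{\left(-167,45 \right)}} = \frac{\left(93 + 2\right) + 4754}{-13100 + \left(9 - -167\right)} = \frac{95 + 4754}{-13100 + \left(9 + 167\right)} = \frac{4849}{-13100 + 176} = \frac{4849}{-12924} = 4849 \left(- \frac{1}{12924}\right) = - \frac{4849}{12924}$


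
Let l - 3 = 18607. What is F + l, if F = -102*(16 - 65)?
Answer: 23608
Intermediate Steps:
l = 18610 (l = 3 + 18607 = 18610)
F = 4998 (F = -102*(-49) = 4998)
F + l = 4998 + 18610 = 23608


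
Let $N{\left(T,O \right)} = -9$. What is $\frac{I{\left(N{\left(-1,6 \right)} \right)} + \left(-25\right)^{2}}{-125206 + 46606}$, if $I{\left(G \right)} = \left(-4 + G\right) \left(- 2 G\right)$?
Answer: $- \frac{391}{78600} \approx -0.0049746$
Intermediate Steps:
$I{\left(G \right)} = - 2 G \left(-4 + G\right)$
$\frac{I{\left(N{\left(-1,6 \right)} \right)} + \left(-25\right)^{2}}{-125206 + 46606} = \frac{2 \left(-9\right) \left(4 - -9\right) + \left(-25\right)^{2}}{-125206 + 46606} = \frac{2 \left(-9\right) \left(4 + 9\right) + 625}{-78600} = \left(2 \left(-9\right) 13 + 625\right) \left(- \frac{1}{78600}\right) = \left(-234 + 625\right) \left(- \frac{1}{78600}\right) = 391 \left(- \frac{1}{78600}\right) = - \frac{391}{78600}$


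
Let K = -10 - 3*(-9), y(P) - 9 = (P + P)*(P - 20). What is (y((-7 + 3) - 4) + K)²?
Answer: 224676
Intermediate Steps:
y(P) = 9 + 2*P*(-20 + P) (y(P) = 9 + (P + P)*(P - 20) = 9 + (2*P)*(-20 + P) = 9 + 2*P*(-20 + P))
K = 17 (K = -10 + 27 = 17)
(y((-7 + 3) - 4) + K)² = ((9 - 40*((-7 + 3) - 4) + 2*((-7 + 3) - 4)²) + 17)² = ((9 - 40*(-4 - 4) + 2*(-4 - 4)²) + 17)² = ((9 - 40*(-8) + 2*(-8)²) + 17)² = ((9 + 320 + 2*64) + 17)² = ((9 + 320 + 128) + 17)² = (457 + 17)² = 474² = 224676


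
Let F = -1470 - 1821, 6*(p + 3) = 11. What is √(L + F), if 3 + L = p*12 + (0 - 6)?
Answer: I*√3314 ≈ 57.567*I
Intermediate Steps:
p = -7/6 (p = -3 + (⅙)*11 = -3 + 11/6 = -7/6 ≈ -1.1667)
L = -23 (L = -3 + (-7/6*12 + (0 - 6)) = -3 + (-14 - 6) = -3 - 20 = -23)
F = -3291
√(L + F) = √(-23 - 3291) = √(-3314) = I*√3314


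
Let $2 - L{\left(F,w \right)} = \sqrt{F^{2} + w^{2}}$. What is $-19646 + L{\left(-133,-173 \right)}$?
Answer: $-19644 - \sqrt{47618} \approx -19862.0$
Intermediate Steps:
$L{\left(F,w \right)} = 2 - \sqrt{F^{2} + w^{2}}$
$-19646 + L{\left(-133,-173 \right)} = -19646 + \left(2 - \sqrt{\left(-133\right)^{2} + \left(-173\right)^{2}}\right) = -19646 + \left(2 - \sqrt{17689 + 29929}\right) = -19646 + \left(2 - \sqrt{47618}\right) = -19644 - \sqrt{47618}$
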